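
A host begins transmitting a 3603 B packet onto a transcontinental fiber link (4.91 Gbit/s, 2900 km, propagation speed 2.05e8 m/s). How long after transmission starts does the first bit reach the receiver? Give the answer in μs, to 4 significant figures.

First bit experiences only propagation delay: d/s = 2900000/2.05e+08 = 14150 μs.

14150 μs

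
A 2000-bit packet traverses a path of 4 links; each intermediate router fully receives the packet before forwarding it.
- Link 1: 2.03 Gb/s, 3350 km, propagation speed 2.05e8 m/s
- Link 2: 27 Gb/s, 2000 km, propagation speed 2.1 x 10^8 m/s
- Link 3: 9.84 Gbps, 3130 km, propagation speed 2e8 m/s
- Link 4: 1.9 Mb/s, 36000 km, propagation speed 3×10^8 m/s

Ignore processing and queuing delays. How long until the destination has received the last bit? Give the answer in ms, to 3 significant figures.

Transmission delays (L/R per hop): 0.000985222, 7.40741e-05, 0.000203252, 1.05263 ms; sum = 1.05389 ms.
Propagation delays (d/s per hop): 16.3415, 9.52381, 15.65, 120 ms; sum = 161.515 ms.
End-to-end = 163 ms.

163 ms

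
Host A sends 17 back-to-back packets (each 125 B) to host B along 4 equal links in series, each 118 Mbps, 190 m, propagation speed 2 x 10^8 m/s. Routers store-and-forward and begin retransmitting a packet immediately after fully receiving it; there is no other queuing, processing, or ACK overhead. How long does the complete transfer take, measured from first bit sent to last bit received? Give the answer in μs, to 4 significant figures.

173.3 μs

Per-hop transmission t_tx = L/R = 1000/118000000 = 8.47458 μs.
Per-hop propagation t_prop = 190/200000000 = 0.95 μs.
Pipeline fill: first packet needs 4·t_tx to clear all hops; remaining 16 packets each add one t_tx.
Total = (4+17-1)·t_tx + 4·t_prop = 20·8.47458 + 4·0.95 = 173.3 μs.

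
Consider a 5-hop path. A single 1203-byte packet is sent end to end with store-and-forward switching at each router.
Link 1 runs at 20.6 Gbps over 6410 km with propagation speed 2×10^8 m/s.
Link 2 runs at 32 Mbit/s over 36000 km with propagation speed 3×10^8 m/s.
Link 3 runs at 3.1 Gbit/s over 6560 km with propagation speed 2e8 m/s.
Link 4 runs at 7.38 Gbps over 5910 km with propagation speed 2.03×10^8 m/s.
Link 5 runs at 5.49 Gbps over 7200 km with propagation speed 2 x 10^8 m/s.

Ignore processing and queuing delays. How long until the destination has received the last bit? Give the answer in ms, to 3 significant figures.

L = 1203 × 8 = 9624 bits.
Transmission delays (L/R per hop): 0.000467184, 0.30075, 0.00310452, 0.00130407, 0.00175301 ms; sum = 0.307379 ms.
Propagation delays (d/s per hop): 32.05, 120, 32.8, 29.1133, 36 ms; sum = 249.963 ms.
End-to-end = 250 ms.

250 ms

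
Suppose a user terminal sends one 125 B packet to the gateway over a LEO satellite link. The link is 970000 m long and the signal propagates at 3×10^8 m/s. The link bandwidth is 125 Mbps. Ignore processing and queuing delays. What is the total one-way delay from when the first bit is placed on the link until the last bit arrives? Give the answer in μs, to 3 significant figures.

L = 125 × 8 = 1000 bits.
Transmission delay = L/R = 1000 / 125000000 = 8 μs.
Propagation delay = d/s = 970000 m / 300000000 m/s = 3233.33 μs.
Total = 3240 μs.

3240 μs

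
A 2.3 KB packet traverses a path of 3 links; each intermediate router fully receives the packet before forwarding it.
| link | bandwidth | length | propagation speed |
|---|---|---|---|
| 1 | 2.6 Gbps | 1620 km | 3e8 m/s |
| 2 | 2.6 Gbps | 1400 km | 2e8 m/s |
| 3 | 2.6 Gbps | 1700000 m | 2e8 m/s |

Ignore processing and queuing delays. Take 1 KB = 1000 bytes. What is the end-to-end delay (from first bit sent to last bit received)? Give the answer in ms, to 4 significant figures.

20.92 ms

L = 18400 bits.
Transmission delay per hop = L/R = 18400/2600000000 = 0.00707692 ms; 3 hops → 0.0212308 ms.
Propagation delays (d/s per hop): 5.4, 7, 8.5 ms; sum = 20.9 ms.
End-to-end = 20.92 ms.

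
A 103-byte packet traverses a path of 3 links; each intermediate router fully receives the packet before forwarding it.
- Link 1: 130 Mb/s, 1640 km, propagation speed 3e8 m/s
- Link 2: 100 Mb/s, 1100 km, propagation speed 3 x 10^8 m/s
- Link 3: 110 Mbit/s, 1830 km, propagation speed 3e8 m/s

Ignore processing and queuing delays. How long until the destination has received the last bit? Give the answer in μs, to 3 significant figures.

15300 μs

L = 103 × 8 = 824 bits.
Transmission delays (L/R per hop): 6.33846, 8.24, 7.49091 μs; sum = 22.0694 μs.
Propagation delays (d/s per hop): 5466.67, 3666.67, 6100 μs; sum = 15233.3 μs.
End-to-end = 15300 μs.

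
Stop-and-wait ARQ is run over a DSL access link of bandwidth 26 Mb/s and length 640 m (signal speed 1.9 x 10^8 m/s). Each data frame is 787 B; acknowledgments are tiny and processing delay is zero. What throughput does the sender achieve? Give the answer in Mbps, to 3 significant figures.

25.3 Mbps

t_tx = L/R = 6296/26000000 = 0.000242154 s.
t_prop = 640/190000000 = 3.36842e-06 s; RTT = 6.73684e-06 s.
Cycle = t_tx + RTT = 0.000248891 s.
Throughput = L / cycle = 6296 / 0.000248891 = 25.3 Mbps.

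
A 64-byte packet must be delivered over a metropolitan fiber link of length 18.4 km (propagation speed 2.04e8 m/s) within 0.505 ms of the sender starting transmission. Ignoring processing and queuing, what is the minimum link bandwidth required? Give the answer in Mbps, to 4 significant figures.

L = 512 bits.
Propagation delay = 18400 / 204000000 = 0.0901961 ms.
Transmission budget = 0.505 − 0.0901961 = 0.414804 ms.
R ≥ L / t_tx = 512 bits / 0.000414804 s = 1.234 Mbps.

1.234 Mbps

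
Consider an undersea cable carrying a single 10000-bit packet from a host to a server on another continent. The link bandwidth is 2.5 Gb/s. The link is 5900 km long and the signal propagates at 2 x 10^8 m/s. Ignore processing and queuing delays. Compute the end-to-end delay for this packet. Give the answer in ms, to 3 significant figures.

29.5 ms

Transmission delay = L/R = 10000 / 2500000000 = 0.004 ms.
Propagation delay = d/s = 5900000 m / 200000000 m/s = 29.5 ms.
Total = 29.5 ms.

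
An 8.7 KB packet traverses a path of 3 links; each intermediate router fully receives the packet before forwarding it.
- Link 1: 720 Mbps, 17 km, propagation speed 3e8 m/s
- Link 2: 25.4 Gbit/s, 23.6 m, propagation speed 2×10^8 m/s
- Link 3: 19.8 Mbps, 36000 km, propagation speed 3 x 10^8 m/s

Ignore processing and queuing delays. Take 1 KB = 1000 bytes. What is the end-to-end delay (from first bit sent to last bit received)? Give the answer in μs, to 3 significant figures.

124000 μs

L = 69600 bits.
Transmission delays (L/R per hop): 96.6667, 2.74016, 3515.15 μs; sum = 3614.56 μs.
Propagation delays (d/s per hop): 56.6667, 0.118, 120000 μs; sum = 120057 μs.
End-to-end = 124000 μs.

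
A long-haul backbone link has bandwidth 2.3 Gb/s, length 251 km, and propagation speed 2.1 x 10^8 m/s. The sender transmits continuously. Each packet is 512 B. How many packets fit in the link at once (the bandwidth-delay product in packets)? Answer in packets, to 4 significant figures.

671.2 packets

Propagation delay = 251000 / 210000000 = 0.00119524 s.
BDP = R × t_prop = 2300000000 × 0.00119524 = 2749050 bits.
In packets of 4096 bits: 671.2 packets.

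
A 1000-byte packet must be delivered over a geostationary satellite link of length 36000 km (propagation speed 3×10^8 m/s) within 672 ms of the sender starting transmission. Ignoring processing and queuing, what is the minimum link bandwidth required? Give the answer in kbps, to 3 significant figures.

L = 8000 bits.
Propagation delay = 36000000 / 300000000 = 120 ms.
Transmission budget = 672 − 120 = 552 ms.
R ≥ L / t_tx = 8000 bits / 0.552 s = 14.5 kbps.

14.5 kbps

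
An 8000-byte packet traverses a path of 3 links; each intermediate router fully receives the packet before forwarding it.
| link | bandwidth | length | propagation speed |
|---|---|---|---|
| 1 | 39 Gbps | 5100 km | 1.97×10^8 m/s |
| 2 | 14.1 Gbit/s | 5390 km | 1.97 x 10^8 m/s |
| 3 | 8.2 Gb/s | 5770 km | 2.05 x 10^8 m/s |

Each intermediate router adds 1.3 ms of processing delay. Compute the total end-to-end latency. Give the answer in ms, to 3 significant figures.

L = 8000 × 8 = 64000 bits.
Transmission delays (L/R per hop): 0.00164103, 0.00453901, 0.00780488 ms; sum = 0.0139849 ms.
Propagation delays (d/s per hop): 25.8883, 27.3604, 28.1463 ms; sum = 81.3951 ms.
Processing at 2 router(s): 2 × 1.3 ms = 2.6 ms.
End-to-end = 84.0 ms.

84.0 ms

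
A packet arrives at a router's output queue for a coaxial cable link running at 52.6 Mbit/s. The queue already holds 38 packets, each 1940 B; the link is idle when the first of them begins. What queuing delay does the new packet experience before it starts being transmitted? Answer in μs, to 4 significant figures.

Each queued packet: L/R = 15520/52600000 = 295.057 μs.
38 queued → 11212.2 μs.
Queuing delay = 11210 μs.

11210 μs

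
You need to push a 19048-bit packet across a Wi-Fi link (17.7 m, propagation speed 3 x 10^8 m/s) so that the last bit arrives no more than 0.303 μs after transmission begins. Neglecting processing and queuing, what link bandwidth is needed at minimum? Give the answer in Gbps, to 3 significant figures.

Propagation delay = 17.7 / 300000000 = 0.059 μs.
Transmission budget = 0.303 − 0.059 = 0.244 μs.
R ≥ L / t_tx = 19048 bits / 2.44e-07 s = 78.1 Gbps.

78.1 Gbps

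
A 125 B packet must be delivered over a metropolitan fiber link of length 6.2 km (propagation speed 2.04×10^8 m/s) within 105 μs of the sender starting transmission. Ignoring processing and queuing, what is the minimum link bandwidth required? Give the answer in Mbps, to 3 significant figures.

L = 1000 bits.
Propagation delay = 6200 / 204000000 = 30.3922 μs.
Transmission budget = 105 − 30.3922 = 74.6078 μs.
R ≥ L / t_tx = 1000 bits / 7.46078e-05 s = 13.4 Mbps.

13.4 Mbps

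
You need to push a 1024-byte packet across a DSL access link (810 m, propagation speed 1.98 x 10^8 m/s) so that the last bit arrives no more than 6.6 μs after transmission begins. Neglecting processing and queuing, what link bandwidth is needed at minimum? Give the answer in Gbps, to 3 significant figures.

3.26 Gbps

L = 8192 bits.
Propagation delay = 810 / 198000000 = 4.09091 μs.
Transmission budget = 6.6 − 4.09091 = 2.50909 μs.
R ≥ L / t_tx = 8192 bits / 2.50909e-06 s = 3.26 Gbps.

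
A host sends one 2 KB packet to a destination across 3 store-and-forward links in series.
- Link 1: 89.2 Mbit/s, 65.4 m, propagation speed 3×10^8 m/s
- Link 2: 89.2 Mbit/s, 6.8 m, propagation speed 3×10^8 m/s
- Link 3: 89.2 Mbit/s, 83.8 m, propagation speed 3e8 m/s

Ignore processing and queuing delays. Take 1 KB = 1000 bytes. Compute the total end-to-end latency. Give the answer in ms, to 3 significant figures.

0.539 ms

L = 16000 bits.
Transmission delay per hop = L/R = 16000/89200000 = 0.179372 ms; 3 hops → 0.538117 ms.
Propagation delays (d/s per hop): 0.000218, 2.26667e-05, 0.000279333 ms; sum = 0.00052 ms.
End-to-end = 0.539 ms.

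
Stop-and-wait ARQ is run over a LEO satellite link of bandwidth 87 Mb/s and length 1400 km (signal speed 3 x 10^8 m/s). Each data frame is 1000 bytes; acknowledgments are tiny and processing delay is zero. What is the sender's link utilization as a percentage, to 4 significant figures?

t_tx = L/R = 8000/87000000 = 9.1954e-05 s.
t_prop = 1400000/300000000 = 0.00466667 s; RTT = 0.00933333 s.
Cycle = t_tx + RTT = 0.00942529 s.
Utilization = t_tx / cycle = 9.1954e-05/0.00942529 = 0.9756 %.

0.9756 %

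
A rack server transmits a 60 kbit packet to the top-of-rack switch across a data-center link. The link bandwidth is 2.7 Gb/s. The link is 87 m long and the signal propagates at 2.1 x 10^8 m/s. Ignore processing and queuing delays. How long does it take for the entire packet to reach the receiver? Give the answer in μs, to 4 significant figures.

22.64 μs

L = 60000 bits.
Transmission delay = L/R = 60000 / 2700000000 = 22.2222 μs.
Propagation delay = d/s = 87 m / 210000000 m/s = 0.414286 μs.
Total = 22.64 μs.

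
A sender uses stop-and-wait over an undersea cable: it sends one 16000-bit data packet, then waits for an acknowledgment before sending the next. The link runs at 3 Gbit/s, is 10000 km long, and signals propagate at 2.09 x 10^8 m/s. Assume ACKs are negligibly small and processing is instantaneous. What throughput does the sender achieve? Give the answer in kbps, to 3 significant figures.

167 kbps

t_tx = L/R = 16000/3000000000 = 5.33333e-06 s.
t_prop = 10000000/209000000 = 0.0478469 s; RTT = 0.0956938 s.
Cycle = t_tx + RTT = 0.0956991 s.
Throughput = L / cycle = 16000 / 0.0956991 = 167 kbps.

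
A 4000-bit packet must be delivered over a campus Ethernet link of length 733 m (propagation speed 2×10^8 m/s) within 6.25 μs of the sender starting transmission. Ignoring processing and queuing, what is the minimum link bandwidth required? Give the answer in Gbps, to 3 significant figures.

1.55 Gbps

Propagation delay = 733 / 200000000 = 3.665 μs.
Transmission budget = 6.25 − 3.665 = 2.585 μs.
R ≥ L / t_tx = 4000 bits / 2.585e-06 s = 1.55 Gbps.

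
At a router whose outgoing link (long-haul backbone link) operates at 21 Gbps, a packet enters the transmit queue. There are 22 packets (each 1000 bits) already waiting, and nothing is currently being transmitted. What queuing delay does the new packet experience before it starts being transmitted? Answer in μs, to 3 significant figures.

1.05 μs

Each queued packet: L/R = 1000/21000000000 = 0.047619 μs.
22 queued → 1.04762 μs.
Queuing delay = 1.05 μs.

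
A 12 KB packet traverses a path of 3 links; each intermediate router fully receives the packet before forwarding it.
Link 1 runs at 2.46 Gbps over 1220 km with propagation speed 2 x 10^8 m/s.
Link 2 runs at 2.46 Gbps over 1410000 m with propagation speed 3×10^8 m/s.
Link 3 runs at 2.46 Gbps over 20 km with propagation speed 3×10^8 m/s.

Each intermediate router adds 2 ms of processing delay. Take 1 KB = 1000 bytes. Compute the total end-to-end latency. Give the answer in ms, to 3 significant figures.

15.0 ms

L = 96000 bits.
Transmission delay per hop = L/R = 96000/2460000000 = 0.0390244 ms; 3 hops → 0.117073 ms.
Propagation delays (d/s per hop): 6.1, 4.7, 0.0666667 ms; sum = 10.8667 ms.
Processing at 2 router(s): 2 × 2 ms = 4 ms.
End-to-end = 15.0 ms.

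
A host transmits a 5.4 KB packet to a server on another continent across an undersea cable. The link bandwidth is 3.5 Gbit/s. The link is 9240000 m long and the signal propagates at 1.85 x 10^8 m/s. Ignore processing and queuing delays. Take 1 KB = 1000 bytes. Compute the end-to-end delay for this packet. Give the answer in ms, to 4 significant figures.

49.96 ms

L = 43200 bits.
Transmission delay = L/R = 43200 / 3500000000 = 0.0123429 ms.
Propagation delay = d/s = 9240000 m / 185000000 m/s = 49.9459 ms.
Total = 49.96 ms.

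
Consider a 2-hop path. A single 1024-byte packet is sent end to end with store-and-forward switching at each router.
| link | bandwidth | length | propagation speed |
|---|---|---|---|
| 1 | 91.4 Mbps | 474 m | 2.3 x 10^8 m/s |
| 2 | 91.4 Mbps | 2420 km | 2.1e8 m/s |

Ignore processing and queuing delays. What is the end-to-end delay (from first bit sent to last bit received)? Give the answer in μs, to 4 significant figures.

11710 μs

L = 1024 × 8 = 8192 bits.
Transmission delay per hop = L/R = 8192/91400000 = 89.628 μs; 2 hops → 179.256 μs.
Propagation delays (d/s per hop): 2.06087, 11523.8 μs; sum = 11525.9 μs.
End-to-end = 11710 μs.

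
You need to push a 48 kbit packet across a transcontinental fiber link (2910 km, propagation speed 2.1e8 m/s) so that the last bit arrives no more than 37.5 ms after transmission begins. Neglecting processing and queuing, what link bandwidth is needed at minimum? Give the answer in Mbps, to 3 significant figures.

Propagation delay = 2910000 / 210000000 = 13.8571 ms.
Transmission budget = 37.5 − 13.8571 = 23.6429 ms.
R ≥ L / t_tx = 48000 bits / 0.0236429 s = 2.03 Mbps.

2.03 Mbps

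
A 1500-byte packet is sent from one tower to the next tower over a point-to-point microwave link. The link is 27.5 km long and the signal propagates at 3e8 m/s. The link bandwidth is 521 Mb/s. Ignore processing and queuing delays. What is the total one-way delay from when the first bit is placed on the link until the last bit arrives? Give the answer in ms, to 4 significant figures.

L = 1500 × 8 = 12000 bits.
Transmission delay = L/R = 12000 / 521000000 = 0.0230326 ms.
Propagation delay = d/s = 27500 m / 300000000 m/s = 0.0916667 ms.
Total = 0.1147 ms.

0.1147 ms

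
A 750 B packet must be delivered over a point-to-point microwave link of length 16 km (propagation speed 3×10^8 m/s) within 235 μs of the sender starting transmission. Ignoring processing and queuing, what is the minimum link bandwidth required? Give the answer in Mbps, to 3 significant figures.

33.0 Mbps

L = 6000 bits.
Propagation delay = 16000 / 300000000 = 53.3333 μs.
Transmission budget = 235 − 53.3333 = 181.667 μs.
R ≥ L / t_tx = 6000 bits / 0.000181667 s = 33.0 Mbps.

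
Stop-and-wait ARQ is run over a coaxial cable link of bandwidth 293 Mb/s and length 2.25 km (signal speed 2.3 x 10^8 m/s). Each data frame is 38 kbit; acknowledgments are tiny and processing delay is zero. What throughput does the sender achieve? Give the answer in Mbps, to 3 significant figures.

255 Mbps

t_tx = L/R = 38000/293000000 = 0.000129693 s.
t_prop = 2250/2.3e+08 = 9.78261e-06 s; RTT = 1.95652e-05 s.
Cycle = t_tx + RTT = 0.000149258 s.
Throughput = L / cycle = 38000 / 0.000149258 = 255 Mbps.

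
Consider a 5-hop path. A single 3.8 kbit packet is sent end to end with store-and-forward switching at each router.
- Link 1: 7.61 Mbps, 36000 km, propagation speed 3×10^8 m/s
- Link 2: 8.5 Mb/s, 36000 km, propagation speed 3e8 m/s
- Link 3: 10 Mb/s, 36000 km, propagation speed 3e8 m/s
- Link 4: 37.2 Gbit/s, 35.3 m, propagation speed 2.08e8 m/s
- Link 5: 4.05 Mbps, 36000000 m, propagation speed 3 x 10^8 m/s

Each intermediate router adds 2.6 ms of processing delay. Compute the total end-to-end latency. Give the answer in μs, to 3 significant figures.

493000 μs

L = 3800 bits.
Transmission delays (L/R per hop): 499.343, 447.059, 380, 0.102151, 938.272 μs; sum = 2264.78 μs.
Propagation delays (d/s per hop): 120000, 120000, 120000, 0.169712, 120000 μs; sum = 480000 μs.
Processing at 4 router(s): 4 × 2.6 ms = 10400 μs.
End-to-end = 493000 μs.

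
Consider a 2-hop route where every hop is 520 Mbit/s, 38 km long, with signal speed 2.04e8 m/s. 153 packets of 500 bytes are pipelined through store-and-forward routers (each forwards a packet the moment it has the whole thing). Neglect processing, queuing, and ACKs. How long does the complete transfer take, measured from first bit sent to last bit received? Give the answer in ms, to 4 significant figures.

1.557 ms

Per-hop transmission t_tx = L/R = 4000/520000000 = 0.00769231 ms.
Per-hop propagation t_prop = 38000/204000000 = 0.186275 ms.
Pipeline fill: first packet needs 2·t_tx to clear all hops; remaining 152 packets each add one t_tx.
Total = (2+153-1)·t_tx + 2·t_prop = 154·0.00769231 + 2·0.186275 = 1.557 ms.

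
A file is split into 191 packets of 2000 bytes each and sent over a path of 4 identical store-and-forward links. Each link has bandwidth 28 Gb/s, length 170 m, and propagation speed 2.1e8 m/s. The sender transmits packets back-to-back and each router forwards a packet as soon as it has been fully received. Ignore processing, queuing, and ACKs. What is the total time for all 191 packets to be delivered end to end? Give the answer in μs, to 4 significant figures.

Per-hop transmission t_tx = L/R = 16000/28000000000 = 0.571429 μs.
Per-hop propagation t_prop = 170/210000000 = 0.809524 μs.
Pipeline fill: first packet needs 4·t_tx to clear all hops; remaining 190 packets each add one t_tx.
Total = (4+191-1)·t_tx + 4·t_prop = 194·0.571429 + 4·0.809524 = 114.1 μs.

114.1 μs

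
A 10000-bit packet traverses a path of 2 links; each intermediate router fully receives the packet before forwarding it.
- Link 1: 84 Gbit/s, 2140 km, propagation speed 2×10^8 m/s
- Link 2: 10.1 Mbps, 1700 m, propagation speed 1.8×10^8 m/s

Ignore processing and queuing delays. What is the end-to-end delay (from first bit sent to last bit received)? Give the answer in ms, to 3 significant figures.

Transmission delays (L/R per hop): 0.000119048, 0.990099 ms; sum = 0.990218 ms.
Propagation delays (d/s per hop): 10.7, 0.00944444 ms; sum = 10.7094 ms.
End-to-end = 11.7 ms.

11.7 ms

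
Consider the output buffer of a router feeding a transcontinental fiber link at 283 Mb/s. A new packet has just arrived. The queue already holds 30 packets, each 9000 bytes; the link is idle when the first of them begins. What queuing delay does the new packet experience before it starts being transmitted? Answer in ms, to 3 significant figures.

Each queued packet: L/R = 72000/283000000 = 0.254417 ms.
30 queued → 7.63251 ms.
Queuing delay = 7.63 ms.

7.63 ms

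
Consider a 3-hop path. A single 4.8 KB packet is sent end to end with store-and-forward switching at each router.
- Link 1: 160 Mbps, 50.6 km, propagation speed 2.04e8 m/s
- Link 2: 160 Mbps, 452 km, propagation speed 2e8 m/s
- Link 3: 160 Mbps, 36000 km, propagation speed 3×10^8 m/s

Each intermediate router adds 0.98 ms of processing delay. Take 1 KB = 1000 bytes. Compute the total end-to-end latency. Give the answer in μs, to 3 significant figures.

125000 μs

L = 38400 bits.
Transmission delay per hop = L/R = 38400/160000000 = 240 μs; 3 hops → 720 μs.
Propagation delays (d/s per hop): 248.039, 2260, 120000 μs; sum = 122508 μs.
Processing at 2 router(s): 2 × 0.98 ms = 1960 μs.
End-to-end = 125000 μs.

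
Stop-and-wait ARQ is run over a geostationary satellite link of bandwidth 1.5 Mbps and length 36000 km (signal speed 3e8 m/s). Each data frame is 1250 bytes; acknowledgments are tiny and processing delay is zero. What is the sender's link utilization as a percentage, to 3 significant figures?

t_tx = L/R = 10000/1500000 = 0.00666667 s.
t_prop = 36000000/300000000 = 0.12 s; RTT = 0.24 s.
Cycle = t_tx + RTT = 0.246667 s.
Utilization = t_tx / cycle = 0.00666667/0.246667 = 2.70 %.

2.70 %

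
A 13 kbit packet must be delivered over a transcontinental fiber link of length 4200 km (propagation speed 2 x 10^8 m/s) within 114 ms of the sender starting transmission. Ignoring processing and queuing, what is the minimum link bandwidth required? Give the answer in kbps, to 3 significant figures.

Propagation delay = 4200000 / 200000000 = 21 ms.
Transmission budget = 114 − 21 = 93 ms.
R ≥ L / t_tx = 13000 bits / 0.093 s = 140 kbps.

140 kbps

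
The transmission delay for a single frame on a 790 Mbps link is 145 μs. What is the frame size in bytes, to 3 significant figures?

L = R × t_tx = 790000000 b/s × 0.000145 s = 114550 bits.
In bytes: 114550 / 8 = 14300 bytes.

14300 bytes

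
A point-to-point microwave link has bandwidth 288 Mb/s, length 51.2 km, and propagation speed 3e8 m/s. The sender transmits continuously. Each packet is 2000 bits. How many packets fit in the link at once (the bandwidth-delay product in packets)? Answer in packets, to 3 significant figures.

Propagation delay = 51200 / 300000000 = 0.000170667 s.
BDP = R × t_prop = 288000000 × 0.000170667 = 49152 bits.
In packets of 2000 bits: 24.6 packets.

24.6 packets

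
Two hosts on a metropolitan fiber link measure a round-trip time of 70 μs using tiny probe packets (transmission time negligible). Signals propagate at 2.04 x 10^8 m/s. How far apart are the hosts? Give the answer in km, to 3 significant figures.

7.14 km

One-way propagation = RTT/2 = 35 μs.
d = s × t = 204000000 × 3.5e-05 = 7.14 km.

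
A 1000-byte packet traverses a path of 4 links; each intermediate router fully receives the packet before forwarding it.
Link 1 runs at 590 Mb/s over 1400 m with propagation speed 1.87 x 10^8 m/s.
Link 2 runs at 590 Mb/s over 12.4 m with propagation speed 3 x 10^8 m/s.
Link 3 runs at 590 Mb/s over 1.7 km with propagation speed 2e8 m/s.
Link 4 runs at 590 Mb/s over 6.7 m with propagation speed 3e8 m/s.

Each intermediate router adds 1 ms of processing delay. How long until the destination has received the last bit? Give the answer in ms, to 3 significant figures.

L = 1000 × 8 = 8000 bits.
Transmission delay per hop = L/R = 8000/590000000 = 0.0135593 ms; 4 hops → 0.0542373 ms.
Propagation delays (d/s per hop): 0.00748663, 4.13333e-05, 0.0085, 2.23333e-05 ms; sum = 0.0160503 ms.
Processing at 3 router(s): 3 × 1 ms = 3 ms.
End-to-end = 3.07 ms.

3.07 ms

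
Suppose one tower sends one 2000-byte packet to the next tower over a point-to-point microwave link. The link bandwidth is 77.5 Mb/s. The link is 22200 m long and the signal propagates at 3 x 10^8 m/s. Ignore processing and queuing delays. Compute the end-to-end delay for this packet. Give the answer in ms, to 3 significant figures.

0.280 ms

L = 2000 × 8 = 16000 bits.
Transmission delay = L/R = 16000 / 77500000 = 0.206452 ms.
Propagation delay = d/s = 22200 m / 300000000 m/s = 0.074 ms.
Total = 0.280 ms.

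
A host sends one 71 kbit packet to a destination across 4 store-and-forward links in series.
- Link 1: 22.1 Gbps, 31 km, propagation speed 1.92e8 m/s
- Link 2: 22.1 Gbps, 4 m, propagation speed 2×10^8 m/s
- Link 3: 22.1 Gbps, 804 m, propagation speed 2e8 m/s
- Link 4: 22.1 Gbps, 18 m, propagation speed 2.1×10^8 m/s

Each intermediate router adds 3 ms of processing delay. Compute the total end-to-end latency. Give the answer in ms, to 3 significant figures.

9.18 ms

L = 71000 bits.
Transmission delay per hop = L/R = 71000/22100000000 = 0.00321267 ms; 4 hops → 0.0128507 ms.
Propagation delays (d/s per hop): 0.161458, 2e-05, 0.00402, 8.57143e-05 ms; sum = 0.165584 ms.
Processing at 3 router(s): 3 × 3 ms = 9 ms.
End-to-end = 9.18 ms.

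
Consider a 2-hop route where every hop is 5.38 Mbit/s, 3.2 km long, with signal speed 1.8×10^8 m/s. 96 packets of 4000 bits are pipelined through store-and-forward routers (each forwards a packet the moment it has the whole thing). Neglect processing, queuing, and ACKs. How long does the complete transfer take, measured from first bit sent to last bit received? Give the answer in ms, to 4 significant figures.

72.15 ms

Per-hop transmission t_tx = L/R = 4000/5380000 = 0.743494 ms.
Per-hop propagation t_prop = 3200/180000000 = 0.0177778 ms.
Pipeline fill: first packet needs 2·t_tx to clear all hops; remaining 95 packets each add one t_tx.
Total = (2+96-1)·t_tx + 2·t_prop = 97·0.743494 + 2·0.0177778 = 72.15 ms.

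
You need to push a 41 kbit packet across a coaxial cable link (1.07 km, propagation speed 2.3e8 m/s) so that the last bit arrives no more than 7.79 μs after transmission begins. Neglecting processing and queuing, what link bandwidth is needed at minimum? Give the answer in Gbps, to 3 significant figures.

Propagation delay = 1070 / 2.3e+08 = 4.65217 μs.
Transmission budget = 7.79 − 4.65217 = 3.13783 μs.
R ≥ L / t_tx = 41000 bits / 3.13783e-06 s = 13.1 Gbps.

13.1 Gbps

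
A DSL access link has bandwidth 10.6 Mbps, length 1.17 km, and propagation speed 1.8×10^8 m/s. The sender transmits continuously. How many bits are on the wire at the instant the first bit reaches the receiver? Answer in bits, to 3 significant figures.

68.9 bits

Propagation delay = 1170 / 180000000 = 6.5e-06 s.
BDP = R × t_prop = 10600000 × 6.5e-06 = 68.9 bits.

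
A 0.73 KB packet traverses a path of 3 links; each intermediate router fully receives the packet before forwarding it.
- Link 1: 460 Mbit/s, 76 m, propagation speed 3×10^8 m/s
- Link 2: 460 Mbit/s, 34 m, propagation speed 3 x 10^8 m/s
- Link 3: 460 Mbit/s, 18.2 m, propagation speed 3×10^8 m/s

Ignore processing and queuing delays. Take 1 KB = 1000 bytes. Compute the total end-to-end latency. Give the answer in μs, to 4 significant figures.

L = 5840 bits.
Transmission delay per hop = L/R = 5840/460000000 = 12.6957 μs; 3 hops → 38.087 μs.
Propagation delays (d/s per hop): 0.253333, 0.113333, 0.0606667 μs; sum = 0.427333 μs.
End-to-end = 38.51 μs.

38.51 μs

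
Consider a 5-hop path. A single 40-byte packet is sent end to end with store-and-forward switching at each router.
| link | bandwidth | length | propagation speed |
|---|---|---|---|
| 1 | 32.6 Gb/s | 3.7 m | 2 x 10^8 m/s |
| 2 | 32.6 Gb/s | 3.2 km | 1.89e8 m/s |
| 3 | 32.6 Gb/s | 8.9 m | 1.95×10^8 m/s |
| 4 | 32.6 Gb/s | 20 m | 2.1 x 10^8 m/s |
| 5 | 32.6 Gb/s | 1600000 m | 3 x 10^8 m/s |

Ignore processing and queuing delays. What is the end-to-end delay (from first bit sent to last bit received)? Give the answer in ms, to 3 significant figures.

L = 40 × 8 = 320 bits.
Transmission delay per hop = L/R = 320/32600000000 = 9.81595e-06 ms; 5 hops → 4.90798e-05 ms.
Propagation delays (d/s per hop): 1.85e-05, 0.0169312, 4.5641e-05, 9.52381e-05, 5.33333 ms; sum = 5.35042 ms.
End-to-end = 5.35 ms.

5.35 ms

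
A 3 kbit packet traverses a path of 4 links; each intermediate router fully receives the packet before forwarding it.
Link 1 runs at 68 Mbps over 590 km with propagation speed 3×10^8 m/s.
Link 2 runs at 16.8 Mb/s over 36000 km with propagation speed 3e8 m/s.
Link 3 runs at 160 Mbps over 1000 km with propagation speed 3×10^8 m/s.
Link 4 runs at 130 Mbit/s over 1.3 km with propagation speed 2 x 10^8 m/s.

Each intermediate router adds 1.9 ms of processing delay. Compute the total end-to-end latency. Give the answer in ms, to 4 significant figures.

L = 3000 bits.
Transmission delays (L/R per hop): 0.0441176, 0.178571, 0.01875, 0.0230769 ms; sum = 0.264516 ms.
Propagation delays (d/s per hop): 1.96667, 120, 3.33333, 0.0065 ms; sum = 125.307 ms.
Processing at 3 router(s): 3 × 1.9 ms = 5.7 ms.
End-to-end = 131.3 ms.

131.3 ms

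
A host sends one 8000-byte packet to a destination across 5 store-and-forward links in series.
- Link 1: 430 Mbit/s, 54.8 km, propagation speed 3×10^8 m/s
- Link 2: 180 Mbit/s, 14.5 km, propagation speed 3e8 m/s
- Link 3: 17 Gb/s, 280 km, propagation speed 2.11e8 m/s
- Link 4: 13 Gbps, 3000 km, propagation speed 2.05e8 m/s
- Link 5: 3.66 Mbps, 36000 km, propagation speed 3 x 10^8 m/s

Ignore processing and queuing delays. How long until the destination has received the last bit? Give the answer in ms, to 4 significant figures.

154.2 ms

L = 8000 × 8 = 64000 bits.
Transmission delays (L/R per hop): 0.148837, 0.355556, 0.00376471, 0.00492308, 17.4863 ms; sum = 17.9994 ms.
Propagation delays (d/s per hop): 0.182667, 0.0483333, 1.32701, 14.6341, 120 ms; sum = 136.192 ms.
End-to-end = 154.2 ms.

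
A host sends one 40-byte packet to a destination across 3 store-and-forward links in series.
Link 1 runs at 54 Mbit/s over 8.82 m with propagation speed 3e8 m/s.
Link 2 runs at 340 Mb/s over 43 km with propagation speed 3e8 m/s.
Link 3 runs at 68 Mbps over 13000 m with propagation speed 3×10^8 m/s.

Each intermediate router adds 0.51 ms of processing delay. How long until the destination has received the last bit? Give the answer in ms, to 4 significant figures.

1.218 ms

L = 40 × 8 = 320 bits.
Transmission delays (L/R per hop): 0.00592593, 0.000941176, 0.00470588 ms; sum = 0.011573 ms.
Propagation delays (d/s per hop): 2.94e-05, 0.143333, 0.0433333 ms; sum = 0.186696 ms.
Processing at 2 router(s): 2 × 0.51 ms = 1.02 ms.
End-to-end = 1.218 ms.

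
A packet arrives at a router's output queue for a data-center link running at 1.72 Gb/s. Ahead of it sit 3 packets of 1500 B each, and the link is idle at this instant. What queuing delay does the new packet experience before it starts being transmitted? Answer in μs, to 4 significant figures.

20.93 μs

Each queued packet: L/R = 12000/1720000000 = 6.97674 μs.
3 queued → 20.9302 μs.
Queuing delay = 20.93 μs.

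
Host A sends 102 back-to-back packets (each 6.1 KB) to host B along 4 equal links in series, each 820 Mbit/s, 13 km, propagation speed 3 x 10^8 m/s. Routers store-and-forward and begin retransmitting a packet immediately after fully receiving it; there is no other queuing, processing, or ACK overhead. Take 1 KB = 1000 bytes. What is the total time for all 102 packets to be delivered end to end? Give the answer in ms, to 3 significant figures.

6.42 ms

Per-hop transmission t_tx = L/R = 48800/820000000 = 0.0595122 ms.
Per-hop propagation t_prop = 13000/300000000 = 0.0433333 ms.
Pipeline fill: first packet needs 4·t_tx to clear all hops; remaining 101 packets each add one t_tx.
Total = (4+102-1)·t_tx + 4·t_prop = 105·0.0595122 + 4·0.0433333 = 6.42 ms.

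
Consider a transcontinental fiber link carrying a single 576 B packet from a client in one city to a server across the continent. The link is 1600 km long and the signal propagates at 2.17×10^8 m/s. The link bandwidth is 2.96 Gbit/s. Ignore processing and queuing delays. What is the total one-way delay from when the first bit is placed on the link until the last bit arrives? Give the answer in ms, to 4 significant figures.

7.375 ms

L = 576 × 8 = 4608 bits.
Transmission delay = L/R = 4608 / 2960000000 = 0.00155676 ms.
Propagation delay = d/s = 1600000 m / 217000000 m/s = 7.37327 ms.
Total = 7.375 ms.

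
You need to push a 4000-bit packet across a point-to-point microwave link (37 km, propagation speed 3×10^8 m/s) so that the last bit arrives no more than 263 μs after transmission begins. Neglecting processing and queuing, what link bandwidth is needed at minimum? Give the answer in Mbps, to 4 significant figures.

28.64 Mbps

Propagation delay = 37000 / 300000000 = 123.333 μs.
Transmission budget = 263 − 123.333 = 139.667 μs.
R ≥ L / t_tx = 4000 bits / 0.000139667 s = 28.64 Mbps.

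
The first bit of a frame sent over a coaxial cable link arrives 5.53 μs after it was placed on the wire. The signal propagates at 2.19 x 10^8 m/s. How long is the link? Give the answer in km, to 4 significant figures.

1.211 km

d = s × t_prop = 219000000 × 5.53e-06 = 1.211 km.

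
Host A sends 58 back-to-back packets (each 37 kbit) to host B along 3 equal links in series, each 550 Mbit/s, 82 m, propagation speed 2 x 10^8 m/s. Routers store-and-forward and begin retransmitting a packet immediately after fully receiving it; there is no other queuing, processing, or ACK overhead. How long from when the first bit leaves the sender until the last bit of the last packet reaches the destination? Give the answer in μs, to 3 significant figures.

Per-hop transmission t_tx = L/R = 37000/550000000 = 67.2727 μs.
Per-hop propagation t_prop = 82/200000000 = 0.41 μs.
Pipeline fill: first packet needs 3·t_tx to clear all hops; remaining 57 packets each add one t_tx.
Total = (3+58-1)·t_tx + 3·t_prop = 60·67.2727 + 3·0.41 = 4040 μs.

4040 μs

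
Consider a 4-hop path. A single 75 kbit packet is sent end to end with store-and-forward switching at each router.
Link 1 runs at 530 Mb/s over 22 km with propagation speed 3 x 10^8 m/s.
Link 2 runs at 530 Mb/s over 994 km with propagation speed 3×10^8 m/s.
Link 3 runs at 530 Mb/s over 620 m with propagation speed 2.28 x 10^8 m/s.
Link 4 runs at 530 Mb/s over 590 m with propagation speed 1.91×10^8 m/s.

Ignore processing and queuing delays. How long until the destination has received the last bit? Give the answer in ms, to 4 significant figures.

L = 75000 bits.
Transmission delay per hop = L/R = 75000/530000000 = 0.141509 ms; 4 hops → 0.566038 ms.
Propagation delays (d/s per hop): 0.0733333, 3.31333, 0.0027193, 0.00308901 ms; sum = 3.39247 ms.
End-to-end = 3.959 ms.

3.959 ms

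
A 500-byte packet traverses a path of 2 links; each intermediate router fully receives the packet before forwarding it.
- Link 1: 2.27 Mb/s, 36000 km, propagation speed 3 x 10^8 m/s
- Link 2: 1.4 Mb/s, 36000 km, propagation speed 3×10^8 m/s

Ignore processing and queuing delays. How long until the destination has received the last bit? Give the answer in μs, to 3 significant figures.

245000 μs

L = 500 × 8 = 4000 bits.
Transmission delays (L/R per hop): 1762.11, 2857.14 μs; sum = 4619.26 μs.
Propagation delays (d/s per hop): 120000, 120000 μs; sum = 240000 μs.
End-to-end = 245000 μs.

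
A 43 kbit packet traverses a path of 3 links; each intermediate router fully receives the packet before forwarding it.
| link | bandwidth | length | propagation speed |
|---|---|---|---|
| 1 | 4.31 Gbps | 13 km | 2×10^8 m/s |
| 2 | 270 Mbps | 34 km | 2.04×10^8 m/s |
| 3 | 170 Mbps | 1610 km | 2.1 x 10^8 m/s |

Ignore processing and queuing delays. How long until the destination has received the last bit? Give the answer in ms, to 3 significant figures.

8.32 ms

L = 43000 bits.
Transmission delays (L/R per hop): 0.0099768, 0.159259, 0.252941 ms; sum = 0.422177 ms.
Propagation delays (d/s per hop): 0.065, 0.166667, 7.66667 ms; sum = 7.89833 ms.
End-to-end = 8.32 ms.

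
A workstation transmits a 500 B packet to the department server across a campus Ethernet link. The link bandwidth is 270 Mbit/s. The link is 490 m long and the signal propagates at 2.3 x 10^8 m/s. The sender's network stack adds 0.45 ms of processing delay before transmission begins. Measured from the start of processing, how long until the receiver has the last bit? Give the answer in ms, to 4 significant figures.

L = 500 × 8 = 4000 bits.
Transmission delay = L/R = 4000 / 270000000 = 0.0148148 ms.
Propagation delay = d/s = 490 m / 2.3e+08 m/s = 0.00213043 ms.
Plus processing delay 0.45 ms = 0.45 ms.
Total = 0.4669 ms.

0.4669 ms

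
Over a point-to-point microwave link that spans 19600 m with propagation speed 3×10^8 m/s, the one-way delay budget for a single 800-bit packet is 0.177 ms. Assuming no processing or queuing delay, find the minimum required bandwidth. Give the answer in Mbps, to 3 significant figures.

7.16 Mbps

Propagation delay = 19600 / 300000000 = 0.0653333 ms.
Transmission budget = 0.177 − 0.0653333 = 0.111667 ms.
R ≥ L / t_tx = 800 bits / 0.000111667 s = 7.16 Mbps.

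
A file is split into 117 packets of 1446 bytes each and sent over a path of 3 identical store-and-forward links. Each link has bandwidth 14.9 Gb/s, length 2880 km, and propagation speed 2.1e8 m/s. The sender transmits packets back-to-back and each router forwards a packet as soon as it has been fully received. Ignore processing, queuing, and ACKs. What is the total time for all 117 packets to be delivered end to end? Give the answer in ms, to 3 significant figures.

41.2 ms

Per-hop transmission t_tx = L/R = 11568/14900000000 = 0.000776376 ms.
Per-hop propagation t_prop = 2880000/210000000 = 13.7143 ms.
Pipeline fill: first packet needs 3·t_tx to clear all hops; remaining 116 packets each add one t_tx.
Total = (3+117-1)·t_tx + 3·t_prop = 119·0.000776376 + 3·13.7143 = 41.2 ms.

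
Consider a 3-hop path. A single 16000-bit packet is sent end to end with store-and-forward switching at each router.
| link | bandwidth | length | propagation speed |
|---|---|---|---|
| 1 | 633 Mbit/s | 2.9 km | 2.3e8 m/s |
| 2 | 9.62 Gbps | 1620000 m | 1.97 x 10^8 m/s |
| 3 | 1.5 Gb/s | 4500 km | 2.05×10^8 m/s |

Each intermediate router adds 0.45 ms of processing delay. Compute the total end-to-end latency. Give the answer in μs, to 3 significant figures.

Transmission delays (L/R per hop): 25.2765, 1.6632, 10.6667 μs; sum = 37.6063 μs.
Propagation delays (d/s per hop): 12.6087, 8223.35, 21951.2 μs; sum = 30187.2 μs.
Processing at 2 router(s): 2 × 0.45 ms = 900 μs.
End-to-end = 31100 μs.

31100 μs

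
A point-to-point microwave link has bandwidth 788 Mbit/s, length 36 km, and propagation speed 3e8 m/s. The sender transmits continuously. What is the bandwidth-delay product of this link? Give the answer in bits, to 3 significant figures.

94600 bits

Propagation delay = 36000 / 300000000 = 0.00012 s.
BDP = R × t_prop = 788000000 × 0.00012 = 94560 bits.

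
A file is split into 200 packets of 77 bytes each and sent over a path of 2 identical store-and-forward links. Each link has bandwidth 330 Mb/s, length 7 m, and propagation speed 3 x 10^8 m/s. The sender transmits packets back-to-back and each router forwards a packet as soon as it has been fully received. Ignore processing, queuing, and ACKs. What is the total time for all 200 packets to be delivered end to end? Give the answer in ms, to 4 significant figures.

0.3752 ms

Per-hop transmission t_tx = L/R = 616/330000000 = 0.00186667 ms.
Per-hop propagation t_prop = 7/300000000 = 2.33333e-05 ms.
Pipeline fill: first packet needs 2·t_tx to clear all hops; remaining 199 packets each add one t_tx.
Total = (2+200-1)·t_tx + 2·t_prop = 201·0.00186667 + 2·2.33333e-05 = 0.3752 ms.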